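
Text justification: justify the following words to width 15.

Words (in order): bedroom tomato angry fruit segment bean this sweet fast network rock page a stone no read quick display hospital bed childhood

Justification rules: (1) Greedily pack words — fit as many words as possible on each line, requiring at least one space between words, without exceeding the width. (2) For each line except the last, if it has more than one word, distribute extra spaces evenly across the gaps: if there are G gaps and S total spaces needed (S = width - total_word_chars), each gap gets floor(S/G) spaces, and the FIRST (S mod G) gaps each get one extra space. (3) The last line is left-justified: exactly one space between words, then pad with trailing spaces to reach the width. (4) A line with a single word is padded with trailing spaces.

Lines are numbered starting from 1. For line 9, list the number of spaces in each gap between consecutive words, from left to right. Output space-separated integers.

Line 1: ['bedroom', 'tomato'] (min_width=14, slack=1)
Line 2: ['angry', 'fruit'] (min_width=11, slack=4)
Line 3: ['segment', 'bean'] (min_width=12, slack=3)
Line 4: ['this', 'sweet', 'fast'] (min_width=15, slack=0)
Line 5: ['network', 'rock'] (min_width=12, slack=3)
Line 6: ['page', 'a', 'stone', 'no'] (min_width=15, slack=0)
Line 7: ['read', 'quick'] (min_width=10, slack=5)
Line 8: ['display'] (min_width=7, slack=8)
Line 9: ['hospital', 'bed'] (min_width=12, slack=3)
Line 10: ['childhood'] (min_width=9, slack=6)

Answer: 4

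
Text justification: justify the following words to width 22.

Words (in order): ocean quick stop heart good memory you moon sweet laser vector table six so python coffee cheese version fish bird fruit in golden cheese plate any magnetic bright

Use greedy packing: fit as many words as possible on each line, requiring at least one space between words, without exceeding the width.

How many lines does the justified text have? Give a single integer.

Answer: 8

Derivation:
Line 1: ['ocean', 'quick', 'stop', 'heart'] (min_width=22, slack=0)
Line 2: ['good', 'memory', 'you', 'moon'] (min_width=20, slack=2)
Line 3: ['sweet', 'laser', 'vector'] (min_width=18, slack=4)
Line 4: ['table', 'six', 'so', 'python'] (min_width=19, slack=3)
Line 5: ['coffee', 'cheese', 'version'] (min_width=21, slack=1)
Line 6: ['fish', 'bird', 'fruit', 'in'] (min_width=18, slack=4)
Line 7: ['golden', 'cheese', 'plate'] (min_width=19, slack=3)
Line 8: ['any', 'magnetic', 'bright'] (min_width=19, slack=3)
Total lines: 8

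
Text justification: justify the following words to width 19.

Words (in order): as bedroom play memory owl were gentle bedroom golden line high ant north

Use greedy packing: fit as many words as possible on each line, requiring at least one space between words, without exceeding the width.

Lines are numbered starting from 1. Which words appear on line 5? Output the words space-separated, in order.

Answer: ant north

Derivation:
Line 1: ['as', 'bedroom', 'play'] (min_width=15, slack=4)
Line 2: ['memory', 'owl', 'were'] (min_width=15, slack=4)
Line 3: ['gentle', 'bedroom'] (min_width=14, slack=5)
Line 4: ['golden', 'line', 'high'] (min_width=16, slack=3)
Line 5: ['ant', 'north'] (min_width=9, slack=10)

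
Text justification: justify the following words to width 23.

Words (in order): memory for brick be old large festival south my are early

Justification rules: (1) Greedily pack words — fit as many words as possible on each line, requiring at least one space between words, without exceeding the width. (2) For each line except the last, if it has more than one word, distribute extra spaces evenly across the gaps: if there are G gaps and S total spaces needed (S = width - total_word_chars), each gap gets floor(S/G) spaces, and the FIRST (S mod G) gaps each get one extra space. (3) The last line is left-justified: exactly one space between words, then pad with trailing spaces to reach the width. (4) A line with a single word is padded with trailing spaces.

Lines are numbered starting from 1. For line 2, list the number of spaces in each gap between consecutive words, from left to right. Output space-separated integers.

Line 1: ['memory', 'for', 'brick', 'be', 'old'] (min_width=23, slack=0)
Line 2: ['large', 'festival', 'south', 'my'] (min_width=23, slack=0)
Line 3: ['are', 'early'] (min_width=9, slack=14)

Answer: 1 1 1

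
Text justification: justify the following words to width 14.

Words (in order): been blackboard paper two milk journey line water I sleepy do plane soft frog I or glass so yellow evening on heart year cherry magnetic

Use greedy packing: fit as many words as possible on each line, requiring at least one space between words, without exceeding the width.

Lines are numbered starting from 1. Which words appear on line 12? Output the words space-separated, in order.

Answer: magnetic

Derivation:
Line 1: ['been'] (min_width=4, slack=10)
Line 2: ['blackboard'] (min_width=10, slack=4)
Line 3: ['paper', 'two', 'milk'] (min_width=14, slack=0)
Line 4: ['journey', 'line'] (min_width=12, slack=2)
Line 5: ['water', 'I', 'sleepy'] (min_width=14, slack=0)
Line 6: ['do', 'plane', 'soft'] (min_width=13, slack=1)
Line 7: ['frog', 'I', 'or'] (min_width=9, slack=5)
Line 8: ['glass', 'so'] (min_width=8, slack=6)
Line 9: ['yellow', 'evening'] (min_width=14, slack=0)
Line 10: ['on', 'heart', 'year'] (min_width=13, slack=1)
Line 11: ['cherry'] (min_width=6, slack=8)
Line 12: ['magnetic'] (min_width=8, slack=6)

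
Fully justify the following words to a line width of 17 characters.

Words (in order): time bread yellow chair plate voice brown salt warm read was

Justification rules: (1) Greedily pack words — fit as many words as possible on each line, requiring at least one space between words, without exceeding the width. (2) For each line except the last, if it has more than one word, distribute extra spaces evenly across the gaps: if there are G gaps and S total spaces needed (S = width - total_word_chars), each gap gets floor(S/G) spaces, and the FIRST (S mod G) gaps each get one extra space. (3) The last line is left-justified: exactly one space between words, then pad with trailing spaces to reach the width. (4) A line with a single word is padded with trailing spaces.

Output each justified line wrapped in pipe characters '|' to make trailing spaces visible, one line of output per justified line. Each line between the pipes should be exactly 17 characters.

Answer: |time bread yellow|
|chair plate voice|
|brown  salt  warm|
|read was         |

Derivation:
Line 1: ['time', 'bread', 'yellow'] (min_width=17, slack=0)
Line 2: ['chair', 'plate', 'voice'] (min_width=17, slack=0)
Line 3: ['brown', 'salt', 'warm'] (min_width=15, slack=2)
Line 4: ['read', 'was'] (min_width=8, slack=9)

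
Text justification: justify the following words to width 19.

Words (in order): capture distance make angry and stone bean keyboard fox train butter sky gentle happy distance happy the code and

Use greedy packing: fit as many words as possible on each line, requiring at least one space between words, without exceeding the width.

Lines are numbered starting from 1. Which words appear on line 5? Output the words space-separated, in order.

Line 1: ['capture', 'distance'] (min_width=16, slack=3)
Line 2: ['make', 'angry', 'and'] (min_width=14, slack=5)
Line 3: ['stone', 'bean', 'keyboard'] (min_width=19, slack=0)
Line 4: ['fox', 'train', 'butter'] (min_width=16, slack=3)
Line 5: ['sky', 'gentle', 'happy'] (min_width=16, slack=3)
Line 6: ['distance', 'happy', 'the'] (min_width=18, slack=1)
Line 7: ['code', 'and'] (min_width=8, slack=11)

Answer: sky gentle happy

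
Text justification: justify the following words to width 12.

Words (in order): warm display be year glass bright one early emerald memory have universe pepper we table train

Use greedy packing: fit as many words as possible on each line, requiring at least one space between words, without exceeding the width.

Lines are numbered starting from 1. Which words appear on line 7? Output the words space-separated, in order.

Line 1: ['warm', 'display'] (min_width=12, slack=0)
Line 2: ['be', 'year'] (min_width=7, slack=5)
Line 3: ['glass', 'bright'] (min_width=12, slack=0)
Line 4: ['one', 'early'] (min_width=9, slack=3)
Line 5: ['emerald'] (min_width=7, slack=5)
Line 6: ['memory', 'have'] (min_width=11, slack=1)
Line 7: ['universe'] (min_width=8, slack=4)
Line 8: ['pepper', 'we'] (min_width=9, slack=3)
Line 9: ['table', 'train'] (min_width=11, slack=1)

Answer: universe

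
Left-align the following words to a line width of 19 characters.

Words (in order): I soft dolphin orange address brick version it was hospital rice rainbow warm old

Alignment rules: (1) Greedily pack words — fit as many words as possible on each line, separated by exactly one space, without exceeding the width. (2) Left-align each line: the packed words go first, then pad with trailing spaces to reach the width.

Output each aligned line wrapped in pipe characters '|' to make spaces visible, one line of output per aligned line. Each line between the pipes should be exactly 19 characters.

Answer: |I soft dolphin     |
|orange address     |
|brick version it   |
|was hospital rice  |
|rainbow warm old   |

Derivation:
Line 1: ['I', 'soft', 'dolphin'] (min_width=14, slack=5)
Line 2: ['orange', 'address'] (min_width=14, slack=5)
Line 3: ['brick', 'version', 'it'] (min_width=16, slack=3)
Line 4: ['was', 'hospital', 'rice'] (min_width=17, slack=2)
Line 5: ['rainbow', 'warm', 'old'] (min_width=16, slack=3)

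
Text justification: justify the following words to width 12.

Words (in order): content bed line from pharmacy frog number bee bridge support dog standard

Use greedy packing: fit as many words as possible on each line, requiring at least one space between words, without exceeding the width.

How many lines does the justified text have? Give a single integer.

Line 1: ['content', 'bed'] (min_width=11, slack=1)
Line 2: ['line', 'from'] (min_width=9, slack=3)
Line 3: ['pharmacy'] (min_width=8, slack=4)
Line 4: ['frog', 'number'] (min_width=11, slack=1)
Line 5: ['bee', 'bridge'] (min_width=10, slack=2)
Line 6: ['support', 'dog'] (min_width=11, slack=1)
Line 7: ['standard'] (min_width=8, slack=4)
Total lines: 7

Answer: 7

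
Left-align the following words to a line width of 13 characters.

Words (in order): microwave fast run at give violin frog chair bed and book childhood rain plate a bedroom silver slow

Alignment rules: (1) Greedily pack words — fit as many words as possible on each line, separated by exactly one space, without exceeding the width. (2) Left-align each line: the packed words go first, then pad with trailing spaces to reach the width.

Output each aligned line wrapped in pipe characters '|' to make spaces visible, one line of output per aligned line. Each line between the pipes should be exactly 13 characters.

Answer: |microwave    |
|fast run at  |
|give violin  |
|frog chair   |
|bed and book |
|childhood    |
|rain plate a |
|bedroom      |
|silver slow  |

Derivation:
Line 1: ['microwave'] (min_width=9, slack=4)
Line 2: ['fast', 'run', 'at'] (min_width=11, slack=2)
Line 3: ['give', 'violin'] (min_width=11, slack=2)
Line 4: ['frog', 'chair'] (min_width=10, slack=3)
Line 5: ['bed', 'and', 'book'] (min_width=12, slack=1)
Line 6: ['childhood'] (min_width=9, slack=4)
Line 7: ['rain', 'plate', 'a'] (min_width=12, slack=1)
Line 8: ['bedroom'] (min_width=7, slack=6)
Line 9: ['silver', 'slow'] (min_width=11, slack=2)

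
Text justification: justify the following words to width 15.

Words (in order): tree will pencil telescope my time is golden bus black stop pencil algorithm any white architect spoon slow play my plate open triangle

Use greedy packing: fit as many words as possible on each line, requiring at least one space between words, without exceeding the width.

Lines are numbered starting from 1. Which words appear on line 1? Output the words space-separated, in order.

Answer: tree will

Derivation:
Line 1: ['tree', 'will'] (min_width=9, slack=6)
Line 2: ['pencil'] (min_width=6, slack=9)
Line 3: ['telescope', 'my'] (min_width=12, slack=3)
Line 4: ['time', 'is', 'golden'] (min_width=14, slack=1)
Line 5: ['bus', 'black', 'stop'] (min_width=14, slack=1)
Line 6: ['pencil'] (min_width=6, slack=9)
Line 7: ['algorithm', 'any'] (min_width=13, slack=2)
Line 8: ['white', 'architect'] (min_width=15, slack=0)
Line 9: ['spoon', 'slow', 'play'] (min_width=15, slack=0)
Line 10: ['my', 'plate', 'open'] (min_width=13, slack=2)
Line 11: ['triangle'] (min_width=8, slack=7)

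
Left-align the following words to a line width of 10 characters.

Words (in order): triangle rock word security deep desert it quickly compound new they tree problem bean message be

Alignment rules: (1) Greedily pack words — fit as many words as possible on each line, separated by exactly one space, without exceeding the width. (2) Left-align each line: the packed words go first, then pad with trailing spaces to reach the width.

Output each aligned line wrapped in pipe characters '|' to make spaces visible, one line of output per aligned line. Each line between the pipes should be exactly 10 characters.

Line 1: ['triangle'] (min_width=8, slack=2)
Line 2: ['rock', 'word'] (min_width=9, slack=1)
Line 3: ['security'] (min_width=8, slack=2)
Line 4: ['deep'] (min_width=4, slack=6)
Line 5: ['desert', 'it'] (min_width=9, slack=1)
Line 6: ['quickly'] (min_width=7, slack=3)
Line 7: ['compound'] (min_width=8, slack=2)
Line 8: ['new', 'they'] (min_width=8, slack=2)
Line 9: ['tree'] (min_width=4, slack=6)
Line 10: ['problem'] (min_width=7, slack=3)
Line 11: ['bean'] (min_width=4, slack=6)
Line 12: ['message', 'be'] (min_width=10, slack=0)

Answer: |triangle  |
|rock word |
|security  |
|deep      |
|desert it |
|quickly   |
|compound  |
|new they  |
|tree      |
|problem   |
|bean      |
|message be|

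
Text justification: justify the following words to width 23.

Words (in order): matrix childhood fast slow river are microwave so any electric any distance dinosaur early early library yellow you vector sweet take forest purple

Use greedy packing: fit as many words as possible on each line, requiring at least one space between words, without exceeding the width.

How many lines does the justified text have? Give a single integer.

Line 1: ['matrix', 'childhood', 'fast'] (min_width=21, slack=2)
Line 2: ['slow', 'river', 'are'] (min_width=14, slack=9)
Line 3: ['microwave', 'so', 'any'] (min_width=16, slack=7)
Line 4: ['electric', 'any', 'distance'] (min_width=21, slack=2)
Line 5: ['dinosaur', 'early', 'early'] (min_width=20, slack=3)
Line 6: ['library', 'yellow', 'you'] (min_width=18, slack=5)
Line 7: ['vector', 'sweet', 'take'] (min_width=17, slack=6)
Line 8: ['forest', 'purple'] (min_width=13, slack=10)
Total lines: 8

Answer: 8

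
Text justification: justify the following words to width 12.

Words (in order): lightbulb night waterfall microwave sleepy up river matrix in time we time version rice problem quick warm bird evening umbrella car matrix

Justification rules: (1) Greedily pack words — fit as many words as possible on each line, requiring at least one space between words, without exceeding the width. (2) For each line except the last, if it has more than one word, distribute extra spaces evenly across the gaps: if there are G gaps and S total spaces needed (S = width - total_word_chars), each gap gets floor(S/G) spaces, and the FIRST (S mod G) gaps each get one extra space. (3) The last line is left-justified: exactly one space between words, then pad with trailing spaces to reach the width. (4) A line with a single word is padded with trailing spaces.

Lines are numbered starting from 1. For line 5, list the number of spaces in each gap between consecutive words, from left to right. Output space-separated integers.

Answer: 4

Derivation:
Line 1: ['lightbulb'] (min_width=9, slack=3)
Line 2: ['night'] (min_width=5, slack=7)
Line 3: ['waterfall'] (min_width=9, slack=3)
Line 4: ['microwave'] (min_width=9, slack=3)
Line 5: ['sleepy', 'up'] (min_width=9, slack=3)
Line 6: ['river', 'matrix'] (min_width=12, slack=0)
Line 7: ['in', 'time', 'we'] (min_width=10, slack=2)
Line 8: ['time', 'version'] (min_width=12, slack=0)
Line 9: ['rice', 'problem'] (min_width=12, slack=0)
Line 10: ['quick', 'warm'] (min_width=10, slack=2)
Line 11: ['bird', 'evening'] (min_width=12, slack=0)
Line 12: ['umbrella', 'car'] (min_width=12, slack=0)
Line 13: ['matrix'] (min_width=6, slack=6)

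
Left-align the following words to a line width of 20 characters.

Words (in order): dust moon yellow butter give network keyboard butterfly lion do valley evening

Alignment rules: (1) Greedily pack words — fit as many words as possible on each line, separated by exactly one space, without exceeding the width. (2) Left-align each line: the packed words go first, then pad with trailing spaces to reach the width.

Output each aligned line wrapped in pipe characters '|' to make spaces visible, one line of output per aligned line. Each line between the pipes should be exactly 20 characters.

Answer: |dust moon yellow    |
|butter give network |
|keyboard butterfly  |
|lion do valley      |
|evening             |

Derivation:
Line 1: ['dust', 'moon', 'yellow'] (min_width=16, slack=4)
Line 2: ['butter', 'give', 'network'] (min_width=19, slack=1)
Line 3: ['keyboard', 'butterfly'] (min_width=18, slack=2)
Line 4: ['lion', 'do', 'valley'] (min_width=14, slack=6)
Line 5: ['evening'] (min_width=7, slack=13)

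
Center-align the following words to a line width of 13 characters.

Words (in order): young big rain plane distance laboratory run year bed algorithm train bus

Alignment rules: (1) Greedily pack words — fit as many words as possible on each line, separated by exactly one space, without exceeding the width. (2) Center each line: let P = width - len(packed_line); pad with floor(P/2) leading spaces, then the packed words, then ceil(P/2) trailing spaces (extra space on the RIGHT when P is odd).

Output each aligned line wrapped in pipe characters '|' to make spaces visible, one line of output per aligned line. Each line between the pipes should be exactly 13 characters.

Answer: |  young big  |
| rain plane  |
|  distance   |
| laboratory  |
|run year bed |
|  algorithm  |
|  train bus  |

Derivation:
Line 1: ['young', 'big'] (min_width=9, slack=4)
Line 2: ['rain', 'plane'] (min_width=10, slack=3)
Line 3: ['distance'] (min_width=8, slack=5)
Line 4: ['laboratory'] (min_width=10, slack=3)
Line 5: ['run', 'year', 'bed'] (min_width=12, slack=1)
Line 6: ['algorithm'] (min_width=9, slack=4)
Line 7: ['train', 'bus'] (min_width=9, slack=4)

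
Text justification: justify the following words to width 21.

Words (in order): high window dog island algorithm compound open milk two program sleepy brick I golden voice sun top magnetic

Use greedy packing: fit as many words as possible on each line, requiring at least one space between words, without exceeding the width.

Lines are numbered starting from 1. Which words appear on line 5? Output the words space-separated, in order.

Line 1: ['high', 'window', 'dog'] (min_width=15, slack=6)
Line 2: ['island', 'algorithm'] (min_width=16, slack=5)
Line 3: ['compound', 'open', 'milk'] (min_width=18, slack=3)
Line 4: ['two', 'program', 'sleepy'] (min_width=18, slack=3)
Line 5: ['brick', 'I', 'golden', 'voice'] (min_width=20, slack=1)
Line 6: ['sun', 'top', 'magnetic'] (min_width=16, slack=5)

Answer: brick I golden voice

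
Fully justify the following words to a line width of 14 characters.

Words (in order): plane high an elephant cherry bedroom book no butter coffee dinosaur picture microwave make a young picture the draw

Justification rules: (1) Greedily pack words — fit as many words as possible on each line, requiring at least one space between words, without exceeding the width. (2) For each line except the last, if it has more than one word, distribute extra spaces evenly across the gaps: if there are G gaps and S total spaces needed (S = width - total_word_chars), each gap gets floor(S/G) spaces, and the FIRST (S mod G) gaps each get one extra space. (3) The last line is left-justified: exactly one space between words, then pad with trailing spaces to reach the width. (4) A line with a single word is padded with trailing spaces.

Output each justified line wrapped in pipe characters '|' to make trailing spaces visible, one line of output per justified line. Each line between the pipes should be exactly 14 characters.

Line 1: ['plane', 'high', 'an'] (min_width=13, slack=1)
Line 2: ['elephant'] (min_width=8, slack=6)
Line 3: ['cherry', 'bedroom'] (min_width=14, slack=0)
Line 4: ['book', 'no', 'butter'] (min_width=14, slack=0)
Line 5: ['coffee'] (min_width=6, slack=8)
Line 6: ['dinosaur'] (min_width=8, slack=6)
Line 7: ['picture'] (min_width=7, slack=7)
Line 8: ['microwave', 'make'] (min_width=14, slack=0)
Line 9: ['a', 'young'] (min_width=7, slack=7)
Line 10: ['picture', 'the'] (min_width=11, slack=3)
Line 11: ['draw'] (min_width=4, slack=10)

Answer: |plane  high an|
|elephant      |
|cherry bedroom|
|book no butter|
|coffee        |
|dinosaur      |
|picture       |
|microwave make|
|a        young|
|picture    the|
|draw          |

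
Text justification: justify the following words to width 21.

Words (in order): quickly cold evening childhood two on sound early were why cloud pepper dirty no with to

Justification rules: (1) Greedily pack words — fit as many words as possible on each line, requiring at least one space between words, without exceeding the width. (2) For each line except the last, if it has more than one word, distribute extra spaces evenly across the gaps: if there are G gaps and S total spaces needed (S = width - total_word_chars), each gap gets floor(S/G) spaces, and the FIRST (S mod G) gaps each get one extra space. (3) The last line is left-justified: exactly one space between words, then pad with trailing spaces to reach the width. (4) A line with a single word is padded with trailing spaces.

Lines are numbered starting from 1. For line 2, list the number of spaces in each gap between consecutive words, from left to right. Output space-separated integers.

Answer: 4 3

Derivation:
Line 1: ['quickly', 'cold', 'evening'] (min_width=20, slack=1)
Line 2: ['childhood', 'two', 'on'] (min_width=16, slack=5)
Line 3: ['sound', 'early', 'were', 'why'] (min_width=20, slack=1)
Line 4: ['cloud', 'pepper', 'dirty', 'no'] (min_width=21, slack=0)
Line 5: ['with', 'to'] (min_width=7, slack=14)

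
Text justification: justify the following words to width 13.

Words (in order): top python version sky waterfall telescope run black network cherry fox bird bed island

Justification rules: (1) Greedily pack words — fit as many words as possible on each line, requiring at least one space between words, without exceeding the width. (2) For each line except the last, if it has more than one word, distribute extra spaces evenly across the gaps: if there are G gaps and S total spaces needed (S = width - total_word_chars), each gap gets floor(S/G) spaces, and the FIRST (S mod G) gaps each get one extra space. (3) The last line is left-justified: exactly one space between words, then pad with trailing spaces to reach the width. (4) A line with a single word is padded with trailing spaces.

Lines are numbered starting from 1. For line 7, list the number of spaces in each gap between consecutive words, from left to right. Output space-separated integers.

Answer: 6

Derivation:
Line 1: ['top', 'python'] (min_width=10, slack=3)
Line 2: ['version', 'sky'] (min_width=11, slack=2)
Line 3: ['waterfall'] (min_width=9, slack=4)
Line 4: ['telescope', 'run'] (min_width=13, slack=0)
Line 5: ['black', 'network'] (min_width=13, slack=0)
Line 6: ['cherry', 'fox'] (min_width=10, slack=3)
Line 7: ['bird', 'bed'] (min_width=8, slack=5)
Line 8: ['island'] (min_width=6, slack=7)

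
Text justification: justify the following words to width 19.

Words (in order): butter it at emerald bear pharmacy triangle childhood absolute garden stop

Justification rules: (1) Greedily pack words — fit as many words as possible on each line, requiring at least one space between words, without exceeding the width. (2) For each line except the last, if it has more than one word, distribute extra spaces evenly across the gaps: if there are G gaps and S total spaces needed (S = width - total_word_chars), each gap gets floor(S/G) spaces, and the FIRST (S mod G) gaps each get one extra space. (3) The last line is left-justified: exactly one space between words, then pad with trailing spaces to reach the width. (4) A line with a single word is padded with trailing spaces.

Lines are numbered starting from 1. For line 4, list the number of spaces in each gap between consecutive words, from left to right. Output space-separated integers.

Line 1: ['butter', 'it', 'at'] (min_width=12, slack=7)
Line 2: ['emerald', 'bear'] (min_width=12, slack=7)
Line 3: ['pharmacy', 'triangle'] (min_width=17, slack=2)
Line 4: ['childhood', 'absolute'] (min_width=18, slack=1)
Line 5: ['garden', 'stop'] (min_width=11, slack=8)

Answer: 2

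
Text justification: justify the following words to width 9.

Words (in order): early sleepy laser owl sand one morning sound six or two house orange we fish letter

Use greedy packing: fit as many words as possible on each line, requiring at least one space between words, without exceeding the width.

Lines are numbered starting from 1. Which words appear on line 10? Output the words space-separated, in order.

Answer: fish

Derivation:
Line 1: ['early'] (min_width=5, slack=4)
Line 2: ['sleepy'] (min_width=6, slack=3)
Line 3: ['laser', 'owl'] (min_width=9, slack=0)
Line 4: ['sand', 'one'] (min_width=8, slack=1)
Line 5: ['morning'] (min_width=7, slack=2)
Line 6: ['sound', 'six'] (min_width=9, slack=0)
Line 7: ['or', 'two'] (min_width=6, slack=3)
Line 8: ['house'] (min_width=5, slack=4)
Line 9: ['orange', 'we'] (min_width=9, slack=0)
Line 10: ['fish'] (min_width=4, slack=5)
Line 11: ['letter'] (min_width=6, slack=3)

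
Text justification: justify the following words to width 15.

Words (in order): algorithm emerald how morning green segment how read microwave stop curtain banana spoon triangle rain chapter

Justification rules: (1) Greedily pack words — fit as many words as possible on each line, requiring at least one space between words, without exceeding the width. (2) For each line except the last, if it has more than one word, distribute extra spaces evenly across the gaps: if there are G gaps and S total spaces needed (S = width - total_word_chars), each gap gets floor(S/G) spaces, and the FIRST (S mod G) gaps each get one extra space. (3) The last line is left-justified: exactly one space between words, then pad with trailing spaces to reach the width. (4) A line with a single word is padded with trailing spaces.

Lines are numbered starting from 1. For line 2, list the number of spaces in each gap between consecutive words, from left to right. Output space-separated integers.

Line 1: ['algorithm'] (min_width=9, slack=6)
Line 2: ['emerald', 'how'] (min_width=11, slack=4)
Line 3: ['morning', 'green'] (min_width=13, slack=2)
Line 4: ['segment', 'how'] (min_width=11, slack=4)
Line 5: ['read', 'microwave'] (min_width=14, slack=1)
Line 6: ['stop', 'curtain'] (min_width=12, slack=3)
Line 7: ['banana', 'spoon'] (min_width=12, slack=3)
Line 8: ['triangle', 'rain'] (min_width=13, slack=2)
Line 9: ['chapter'] (min_width=7, slack=8)

Answer: 5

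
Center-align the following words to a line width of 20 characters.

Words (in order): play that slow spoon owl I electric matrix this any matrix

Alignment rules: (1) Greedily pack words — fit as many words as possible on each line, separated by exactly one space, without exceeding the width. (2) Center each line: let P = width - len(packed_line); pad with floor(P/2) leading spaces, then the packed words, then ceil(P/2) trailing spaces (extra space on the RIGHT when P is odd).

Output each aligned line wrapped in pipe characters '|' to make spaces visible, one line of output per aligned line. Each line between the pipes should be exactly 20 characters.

Answer: |play that slow spoon|
|   owl I electric   |
|  matrix this any   |
|       matrix       |

Derivation:
Line 1: ['play', 'that', 'slow', 'spoon'] (min_width=20, slack=0)
Line 2: ['owl', 'I', 'electric'] (min_width=14, slack=6)
Line 3: ['matrix', 'this', 'any'] (min_width=15, slack=5)
Line 4: ['matrix'] (min_width=6, slack=14)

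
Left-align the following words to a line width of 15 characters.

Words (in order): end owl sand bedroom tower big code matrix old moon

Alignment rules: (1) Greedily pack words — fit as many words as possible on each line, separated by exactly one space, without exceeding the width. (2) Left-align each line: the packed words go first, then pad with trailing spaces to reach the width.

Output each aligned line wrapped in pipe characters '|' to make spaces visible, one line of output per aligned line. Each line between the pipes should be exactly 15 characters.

Answer: |end owl sand   |
|bedroom tower  |
|big code matrix|
|old moon       |

Derivation:
Line 1: ['end', 'owl', 'sand'] (min_width=12, slack=3)
Line 2: ['bedroom', 'tower'] (min_width=13, slack=2)
Line 3: ['big', 'code', 'matrix'] (min_width=15, slack=0)
Line 4: ['old', 'moon'] (min_width=8, slack=7)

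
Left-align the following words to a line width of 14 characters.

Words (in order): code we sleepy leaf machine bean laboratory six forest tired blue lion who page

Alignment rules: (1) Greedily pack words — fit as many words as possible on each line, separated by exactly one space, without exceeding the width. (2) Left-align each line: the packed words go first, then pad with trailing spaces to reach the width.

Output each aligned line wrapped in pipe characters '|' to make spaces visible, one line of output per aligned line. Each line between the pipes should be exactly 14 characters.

Answer: |code we sleepy|
|leaf machine  |
|bean          |
|laboratory six|
|forest tired  |
|blue lion who |
|page          |

Derivation:
Line 1: ['code', 'we', 'sleepy'] (min_width=14, slack=0)
Line 2: ['leaf', 'machine'] (min_width=12, slack=2)
Line 3: ['bean'] (min_width=4, slack=10)
Line 4: ['laboratory', 'six'] (min_width=14, slack=0)
Line 5: ['forest', 'tired'] (min_width=12, slack=2)
Line 6: ['blue', 'lion', 'who'] (min_width=13, slack=1)
Line 7: ['page'] (min_width=4, slack=10)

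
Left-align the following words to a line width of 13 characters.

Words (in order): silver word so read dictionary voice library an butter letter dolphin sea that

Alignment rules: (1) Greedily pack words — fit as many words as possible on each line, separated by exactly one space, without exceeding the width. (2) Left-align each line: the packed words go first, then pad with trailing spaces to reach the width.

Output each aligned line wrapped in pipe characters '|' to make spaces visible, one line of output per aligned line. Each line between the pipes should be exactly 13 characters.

Line 1: ['silver', 'word'] (min_width=11, slack=2)
Line 2: ['so', 'read'] (min_width=7, slack=6)
Line 3: ['dictionary'] (min_width=10, slack=3)
Line 4: ['voice', 'library'] (min_width=13, slack=0)
Line 5: ['an', 'butter'] (min_width=9, slack=4)
Line 6: ['letter'] (min_width=6, slack=7)
Line 7: ['dolphin', 'sea'] (min_width=11, slack=2)
Line 8: ['that'] (min_width=4, slack=9)

Answer: |silver word  |
|so read      |
|dictionary   |
|voice library|
|an butter    |
|letter       |
|dolphin sea  |
|that         |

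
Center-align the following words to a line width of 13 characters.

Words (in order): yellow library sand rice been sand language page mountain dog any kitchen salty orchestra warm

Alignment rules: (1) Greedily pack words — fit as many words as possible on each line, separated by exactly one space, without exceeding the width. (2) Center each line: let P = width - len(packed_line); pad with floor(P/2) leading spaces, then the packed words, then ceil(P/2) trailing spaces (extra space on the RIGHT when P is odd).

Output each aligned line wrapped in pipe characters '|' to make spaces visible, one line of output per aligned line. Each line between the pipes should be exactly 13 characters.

Answer: |   yellow    |
|library sand |
|  rice been  |
|sand language|
|page mountain|
|   dog any   |
|kitchen salty|
|  orchestra  |
|    warm     |

Derivation:
Line 1: ['yellow'] (min_width=6, slack=7)
Line 2: ['library', 'sand'] (min_width=12, slack=1)
Line 3: ['rice', 'been'] (min_width=9, slack=4)
Line 4: ['sand', 'language'] (min_width=13, slack=0)
Line 5: ['page', 'mountain'] (min_width=13, slack=0)
Line 6: ['dog', 'any'] (min_width=7, slack=6)
Line 7: ['kitchen', 'salty'] (min_width=13, slack=0)
Line 8: ['orchestra'] (min_width=9, slack=4)
Line 9: ['warm'] (min_width=4, slack=9)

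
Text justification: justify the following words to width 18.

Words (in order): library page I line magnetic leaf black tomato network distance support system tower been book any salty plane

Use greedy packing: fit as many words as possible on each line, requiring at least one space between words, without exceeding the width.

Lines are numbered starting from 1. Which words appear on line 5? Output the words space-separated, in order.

Line 1: ['library', 'page', 'I'] (min_width=14, slack=4)
Line 2: ['line', 'magnetic', 'leaf'] (min_width=18, slack=0)
Line 3: ['black', 'tomato'] (min_width=12, slack=6)
Line 4: ['network', 'distance'] (min_width=16, slack=2)
Line 5: ['support', 'system'] (min_width=14, slack=4)
Line 6: ['tower', 'been', 'book'] (min_width=15, slack=3)
Line 7: ['any', 'salty', 'plane'] (min_width=15, slack=3)

Answer: support system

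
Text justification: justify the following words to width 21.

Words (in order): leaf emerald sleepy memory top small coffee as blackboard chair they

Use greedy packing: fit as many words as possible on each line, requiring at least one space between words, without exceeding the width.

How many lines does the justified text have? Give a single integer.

Answer: 4

Derivation:
Line 1: ['leaf', 'emerald', 'sleepy'] (min_width=19, slack=2)
Line 2: ['memory', 'top', 'small'] (min_width=16, slack=5)
Line 3: ['coffee', 'as', 'blackboard'] (min_width=20, slack=1)
Line 4: ['chair', 'they'] (min_width=10, slack=11)
Total lines: 4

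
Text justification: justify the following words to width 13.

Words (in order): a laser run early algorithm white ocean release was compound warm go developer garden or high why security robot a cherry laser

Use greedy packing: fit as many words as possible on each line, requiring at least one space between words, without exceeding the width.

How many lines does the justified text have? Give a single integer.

Line 1: ['a', 'laser', 'run'] (min_width=11, slack=2)
Line 2: ['early'] (min_width=5, slack=8)
Line 3: ['algorithm'] (min_width=9, slack=4)
Line 4: ['white', 'ocean'] (min_width=11, slack=2)
Line 5: ['release', 'was'] (min_width=11, slack=2)
Line 6: ['compound', 'warm'] (min_width=13, slack=0)
Line 7: ['go', 'developer'] (min_width=12, slack=1)
Line 8: ['garden', 'or'] (min_width=9, slack=4)
Line 9: ['high', 'why'] (min_width=8, slack=5)
Line 10: ['security'] (min_width=8, slack=5)
Line 11: ['robot', 'a'] (min_width=7, slack=6)
Line 12: ['cherry', 'laser'] (min_width=12, slack=1)
Total lines: 12

Answer: 12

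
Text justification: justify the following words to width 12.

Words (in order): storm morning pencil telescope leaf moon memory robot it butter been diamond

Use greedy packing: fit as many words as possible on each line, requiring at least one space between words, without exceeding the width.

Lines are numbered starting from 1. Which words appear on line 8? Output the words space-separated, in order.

Answer: been diamond

Derivation:
Line 1: ['storm'] (min_width=5, slack=7)
Line 2: ['morning'] (min_width=7, slack=5)
Line 3: ['pencil'] (min_width=6, slack=6)
Line 4: ['telescope'] (min_width=9, slack=3)
Line 5: ['leaf', 'moon'] (min_width=9, slack=3)
Line 6: ['memory', 'robot'] (min_width=12, slack=0)
Line 7: ['it', 'butter'] (min_width=9, slack=3)
Line 8: ['been', 'diamond'] (min_width=12, slack=0)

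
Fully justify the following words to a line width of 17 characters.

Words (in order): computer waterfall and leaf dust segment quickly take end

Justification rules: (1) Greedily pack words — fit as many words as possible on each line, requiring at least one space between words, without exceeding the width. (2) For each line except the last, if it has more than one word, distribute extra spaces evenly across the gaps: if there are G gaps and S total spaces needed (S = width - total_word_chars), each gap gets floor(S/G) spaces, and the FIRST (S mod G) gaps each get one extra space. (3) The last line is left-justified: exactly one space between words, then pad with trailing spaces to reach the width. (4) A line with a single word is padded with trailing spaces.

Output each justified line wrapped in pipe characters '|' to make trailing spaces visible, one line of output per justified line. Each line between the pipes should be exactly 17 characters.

Line 1: ['computer'] (min_width=8, slack=9)
Line 2: ['waterfall', 'and'] (min_width=13, slack=4)
Line 3: ['leaf', 'dust', 'segment'] (min_width=17, slack=0)
Line 4: ['quickly', 'take', 'end'] (min_width=16, slack=1)

Answer: |computer         |
|waterfall     and|
|leaf dust segment|
|quickly take end |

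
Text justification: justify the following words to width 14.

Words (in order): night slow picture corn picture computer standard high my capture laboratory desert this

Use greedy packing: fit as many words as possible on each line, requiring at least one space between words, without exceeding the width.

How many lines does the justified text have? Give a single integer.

Line 1: ['night', 'slow'] (min_width=10, slack=4)
Line 2: ['picture', 'corn'] (min_width=12, slack=2)
Line 3: ['picture'] (min_width=7, slack=7)
Line 4: ['computer'] (min_width=8, slack=6)
Line 5: ['standard', 'high'] (min_width=13, slack=1)
Line 6: ['my', 'capture'] (min_width=10, slack=4)
Line 7: ['laboratory'] (min_width=10, slack=4)
Line 8: ['desert', 'this'] (min_width=11, slack=3)
Total lines: 8

Answer: 8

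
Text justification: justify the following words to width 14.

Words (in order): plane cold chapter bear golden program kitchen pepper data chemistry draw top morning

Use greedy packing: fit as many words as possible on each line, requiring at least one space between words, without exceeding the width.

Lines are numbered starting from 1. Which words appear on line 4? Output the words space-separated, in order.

Answer: kitchen pepper

Derivation:
Line 1: ['plane', 'cold'] (min_width=10, slack=4)
Line 2: ['chapter', 'bear'] (min_width=12, slack=2)
Line 3: ['golden', 'program'] (min_width=14, slack=0)
Line 4: ['kitchen', 'pepper'] (min_width=14, slack=0)
Line 5: ['data', 'chemistry'] (min_width=14, slack=0)
Line 6: ['draw', 'top'] (min_width=8, slack=6)
Line 7: ['morning'] (min_width=7, slack=7)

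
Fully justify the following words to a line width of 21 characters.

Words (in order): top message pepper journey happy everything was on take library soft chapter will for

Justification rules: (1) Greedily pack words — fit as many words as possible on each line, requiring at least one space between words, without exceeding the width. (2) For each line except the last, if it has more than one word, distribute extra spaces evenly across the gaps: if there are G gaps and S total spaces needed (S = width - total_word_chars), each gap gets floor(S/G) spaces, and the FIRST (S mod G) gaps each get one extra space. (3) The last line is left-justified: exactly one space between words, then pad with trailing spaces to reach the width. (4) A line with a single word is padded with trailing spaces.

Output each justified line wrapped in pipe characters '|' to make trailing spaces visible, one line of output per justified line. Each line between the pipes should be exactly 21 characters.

Line 1: ['top', 'message', 'pepper'] (min_width=18, slack=3)
Line 2: ['journey', 'happy'] (min_width=13, slack=8)
Line 3: ['everything', 'was', 'on'] (min_width=17, slack=4)
Line 4: ['take', 'library', 'soft'] (min_width=17, slack=4)
Line 5: ['chapter', 'will', 'for'] (min_width=16, slack=5)

Answer: |top   message  pepper|
|journey         happy|
|everything   was   on|
|take   library   soft|
|chapter will for     |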